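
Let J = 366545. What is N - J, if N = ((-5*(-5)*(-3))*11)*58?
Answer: -414395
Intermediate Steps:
N = -47850 (N = ((25*(-3))*11)*58 = -75*11*58 = -825*58 = -47850)
N - J = -47850 - 1*366545 = -47850 - 366545 = -414395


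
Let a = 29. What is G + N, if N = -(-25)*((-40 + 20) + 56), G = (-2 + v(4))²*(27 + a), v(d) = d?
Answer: 1124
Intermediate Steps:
G = 224 (G = (-2 + 4)²*(27 + 29) = 2²*56 = 4*56 = 224)
N = 900 (N = -(-25)*(-20 + 56) = -(-25)*36 = -25*(-36) = 900)
G + N = 224 + 900 = 1124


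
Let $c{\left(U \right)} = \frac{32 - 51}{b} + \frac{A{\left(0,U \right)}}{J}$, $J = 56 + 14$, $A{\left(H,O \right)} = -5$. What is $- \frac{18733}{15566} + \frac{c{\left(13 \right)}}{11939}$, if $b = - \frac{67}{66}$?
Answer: $- \frac{52378637358}{43580060153} \approx -1.2019$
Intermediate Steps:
$J = 70$
$b = - \frac{67}{66}$ ($b = \left(-67\right) \frac{1}{66} = - \frac{67}{66} \approx -1.0152$)
$c{\left(U \right)} = \frac{17489}{938}$ ($c{\left(U \right)} = \frac{32 - 51}{- \frac{67}{66}} - \frac{5}{70} = \left(-19\right) \left(- \frac{66}{67}\right) - \frac{1}{14} = \frac{1254}{67} - \frac{1}{14} = \frac{17489}{938}$)
$- \frac{18733}{15566} + \frac{c{\left(13 \right)}}{11939} = - \frac{18733}{15566} + \frac{17489}{938 \cdot 11939} = \left(-18733\right) \frac{1}{15566} + \frac{17489}{938} \cdot \frac{1}{11939} = - \frac{18733}{15566} + \frac{17489}{11198782} = - \frac{52378637358}{43580060153}$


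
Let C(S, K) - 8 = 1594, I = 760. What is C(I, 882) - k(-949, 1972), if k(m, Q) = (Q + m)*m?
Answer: 972429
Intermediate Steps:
k(m, Q) = m*(Q + m)
C(S, K) = 1602 (C(S, K) = 8 + 1594 = 1602)
C(I, 882) - k(-949, 1972) = 1602 - (-949)*(1972 - 949) = 1602 - (-949)*1023 = 1602 - 1*(-970827) = 1602 + 970827 = 972429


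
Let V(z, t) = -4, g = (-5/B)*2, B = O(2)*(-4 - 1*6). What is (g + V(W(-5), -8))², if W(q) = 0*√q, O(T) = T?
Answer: 49/4 ≈ 12.250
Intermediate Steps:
B = -20 (B = 2*(-4 - 1*6) = 2*(-4 - 6) = 2*(-10) = -20)
W(q) = 0
g = ½ (g = (-5/(-20))*2 = -1/20*(-5)*2 = (¼)*2 = ½ ≈ 0.50000)
(g + V(W(-5), -8))² = (½ - 4)² = (-7/2)² = 49/4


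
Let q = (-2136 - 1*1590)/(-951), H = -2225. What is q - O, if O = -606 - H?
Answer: -511981/317 ≈ -1615.1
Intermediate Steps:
q = 1242/317 (q = (-2136 - 1590)*(-1/951) = -3726*(-1/951) = 1242/317 ≈ 3.9180)
O = 1619 (O = -606 - 1*(-2225) = -606 + 2225 = 1619)
q - O = 1242/317 - 1*1619 = 1242/317 - 1619 = -511981/317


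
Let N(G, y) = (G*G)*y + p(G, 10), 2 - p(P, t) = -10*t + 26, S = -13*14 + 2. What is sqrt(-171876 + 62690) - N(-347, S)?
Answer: 21673544 + I*sqrt(109186) ≈ 2.1674e+7 + 330.43*I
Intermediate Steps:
S = -180 (S = -182 + 2 = -180)
p(P, t) = -24 + 10*t (p(P, t) = 2 - (-10*t + 26) = 2 - (26 - 10*t) = 2 + (-26 + 10*t) = -24 + 10*t)
N(G, y) = 76 + y*G**2 (N(G, y) = (G*G)*y + (-24 + 10*10) = G**2*y + (-24 + 100) = y*G**2 + 76 = 76 + y*G**2)
sqrt(-171876 + 62690) - N(-347, S) = sqrt(-171876 + 62690) - (76 - 180*(-347)**2) = sqrt(-109186) - (76 - 180*120409) = I*sqrt(109186) - (76 - 21673620) = I*sqrt(109186) - 1*(-21673544) = I*sqrt(109186) + 21673544 = 21673544 + I*sqrt(109186)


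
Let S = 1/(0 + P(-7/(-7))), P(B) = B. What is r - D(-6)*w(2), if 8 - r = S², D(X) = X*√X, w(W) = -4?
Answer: 7 - 24*I*√6 ≈ 7.0 - 58.788*I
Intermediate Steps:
D(X) = X^(3/2)
S = 1 (S = 1/(0 - 7/(-7)) = 1/(0 - 7*(-⅐)) = 1/(0 + 1) = 1/1 = 1)
r = 7 (r = 8 - 1*1² = 8 - 1*1 = 8 - 1 = 7)
r - D(-6)*w(2) = 7 - (-6)^(3/2)*(-4) = 7 - (-6*I*√6)*(-4) = 7 - 24*I*√6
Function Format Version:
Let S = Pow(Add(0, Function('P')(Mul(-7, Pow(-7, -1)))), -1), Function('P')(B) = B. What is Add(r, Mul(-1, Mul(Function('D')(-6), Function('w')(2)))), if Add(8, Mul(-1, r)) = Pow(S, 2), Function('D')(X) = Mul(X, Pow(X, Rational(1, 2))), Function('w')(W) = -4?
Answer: Add(7, Mul(-24, I, Pow(6, Rational(1, 2)))) ≈ Add(7.0000, Mul(-58.788, I))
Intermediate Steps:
Function('D')(X) = Pow(X, Rational(3, 2))
S = 1 (S = Pow(Add(0, Mul(-7, Pow(-7, -1))), -1) = Pow(Add(0, Mul(-7, Rational(-1, 7))), -1) = Pow(Add(0, 1), -1) = Pow(1, -1) = 1)
r = 7 (r = Add(8, Mul(-1, Pow(1, 2))) = Add(8, Mul(-1, 1)) = Add(8, -1) = 7)
Add(r, Mul(-1, Mul(Function('D')(-6), Function('w')(2)))) = Add(7, Mul(-1, Mul(Pow(-6, Rational(3, 2)), -4))) = Add(7, Mul(-1, Mul(Mul(-6, I, Pow(6, Rational(1, 2))), -4))) = Add(7, Mul(-1, Mul(24, I, Pow(6, Rational(1, 2))))) = Add(7, Mul(-24, I, Pow(6, Rational(1, 2))))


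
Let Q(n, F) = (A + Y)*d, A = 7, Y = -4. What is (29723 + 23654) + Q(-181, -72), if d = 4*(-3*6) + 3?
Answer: 53170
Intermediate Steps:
d = -69 (d = 4*(-18) + 3 = -72 + 3 = -69)
Q(n, F) = -207 (Q(n, F) = (7 - 4)*(-69) = 3*(-69) = -207)
(29723 + 23654) + Q(-181, -72) = (29723 + 23654) - 207 = 53377 - 207 = 53170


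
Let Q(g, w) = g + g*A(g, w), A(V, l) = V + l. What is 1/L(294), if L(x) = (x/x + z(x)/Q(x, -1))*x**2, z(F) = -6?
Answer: 1/86430 ≈ 1.1570e-5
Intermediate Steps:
Q(g, w) = g + g*(g + w)
L(x) = x**2*(1 - 6/x**2) (L(x) = (x/x - 6*1/(x*(1 + x - 1)))*x**2 = (1 - 6/x**2)*x**2 = x**2*(1 - 6/x**2))
1/L(294) = 1/(-6 + 294**2) = 1/(-6 + 86436) = 1/86430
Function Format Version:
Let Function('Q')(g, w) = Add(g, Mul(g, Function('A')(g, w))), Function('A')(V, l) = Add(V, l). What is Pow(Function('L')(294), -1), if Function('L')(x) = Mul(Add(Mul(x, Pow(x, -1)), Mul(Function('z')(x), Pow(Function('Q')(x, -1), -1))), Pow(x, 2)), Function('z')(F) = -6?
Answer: Rational(1, 86430) ≈ 1.1570e-5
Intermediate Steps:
Function('Q')(g, w) = Add(g, Mul(g, Add(g, w)))
Function('L')(x) = Mul(Pow(x, 2), Add(1, Mul(-6, Pow(x, -2)))) (Function('L')(x) = Mul(Add(Mul(x, Pow(x, -1)), Mul(-6, Pow(Mul(x, Add(1, x, -1)), -1))), Pow(x, 2)) = Mul(Add(1, Mul(-6, Pow(Mul(x, x), -1))), Pow(x, 2)) = Mul(Add(1, Mul(-6, Pow(Pow(x, 2), -1))), Pow(x, 2)) = Mul(Add(1, Mul(-6, Pow(x, -2))), Pow(x, 2)) = Mul(Pow(x, 2), Add(1, Mul(-6, Pow(x, -2)))))
Pow(Function('L')(294), -1) = Pow(Add(-6, Pow(294, 2)), -1) = Pow(Add(-6, 86436), -1) = Pow(86430, -1) = Rational(1, 86430)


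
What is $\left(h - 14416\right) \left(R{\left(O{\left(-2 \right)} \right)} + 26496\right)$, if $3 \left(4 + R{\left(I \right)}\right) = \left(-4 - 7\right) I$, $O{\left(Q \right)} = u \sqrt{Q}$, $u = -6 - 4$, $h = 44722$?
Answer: $802866552 + 1111220 i \sqrt{2} \approx 8.0287 \cdot 10^{8} + 1.5715 \cdot 10^{6} i$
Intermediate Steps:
$u = -10$
$O{\left(Q \right)} = - 10 \sqrt{Q}$
$R{\left(I \right)} = -4 - \frac{11 I}{3}$ ($R{\left(I \right)} = -4 + \frac{\left(-4 - 7\right) I}{3} = -4 + \frac{\left(-11\right) I}{3} = -4 - \frac{11 I}{3}$)
$\left(h - 14416\right) \left(R{\left(O{\left(-2 \right)} \right)} + 26496\right) = \left(44722 - 14416\right) \left(\left(-4 - \frac{11 \left(- 10 \sqrt{-2}\right)}{3}\right) + 26496\right) = 30306 \left(\left(-4 - \frac{11 \left(- 10 i \sqrt{2}\right)}{3}\right) + 26496\right) = 30306 \left(\left(-4 + \frac{110 i \sqrt{2}}{3}\right) + 26496\right) = 30306 \left(26492 + \frac{110 i \sqrt{2}}{3}\right) = 802866552 + 1111220 i \sqrt{2}$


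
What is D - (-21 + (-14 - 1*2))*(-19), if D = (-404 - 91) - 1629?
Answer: -2827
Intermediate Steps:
D = -2124 (D = -495 - 1629 = -2124)
D - (-21 + (-14 - 1*2))*(-19) = -2124 - (-21 + (-14 - 1*2))*(-19) = -2124 - (-21 + (-14 - 2))*(-19) = -2124 - (-21 - 16)*(-19) = -2124 - (-37)*(-19) = -2124 - 1*703 = -2124 - 703 = -2827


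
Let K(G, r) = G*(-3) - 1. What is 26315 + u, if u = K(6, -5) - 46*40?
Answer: 24456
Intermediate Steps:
K(G, r) = -1 - 3*G (K(G, r) = -3*G - 1 = -1 - 3*G)
u = -1859 (u = (-1 - 3*6) - 46*40 = (-1 - 18) - 1840 = -19 - 1840 = -1859)
26315 + u = 26315 - 1859 = 24456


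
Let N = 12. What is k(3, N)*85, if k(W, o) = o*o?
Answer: 12240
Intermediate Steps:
k(W, o) = o²
k(3, N)*85 = 12²*85 = 144*85 = 12240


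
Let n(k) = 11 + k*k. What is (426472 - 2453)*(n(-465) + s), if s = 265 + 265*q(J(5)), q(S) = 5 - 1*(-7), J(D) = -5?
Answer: 93148917939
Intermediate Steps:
q(S) = 12 (q(S) = 5 + 7 = 12)
n(k) = 11 + k**2
s = 3445 (s = 265 + 265*12 = 265 + 3180 = 3445)
(426472 - 2453)*(n(-465) + s) = (426472 - 2453)*((11 + (-465)**2) + 3445) = 424019*((11 + 216225) + 3445) = 424019*(216236 + 3445) = 424019*219681 = 93148917939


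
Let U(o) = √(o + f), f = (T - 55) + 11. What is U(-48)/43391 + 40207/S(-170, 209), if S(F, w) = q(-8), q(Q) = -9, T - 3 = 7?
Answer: -40207/9 + I*√82/43391 ≈ -4467.4 + 0.00020869*I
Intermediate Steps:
T = 10 (T = 3 + 7 = 10)
f = -34 (f = (10 - 55) + 11 = -45 + 11 = -34)
S(F, w) = -9
U(o) = √(-34 + o) (U(o) = √(o - 34) = √(-34 + o))
U(-48)/43391 + 40207/S(-170, 209) = √(-34 - 48)/43391 + 40207/(-9) = √(-82)*(1/43391) + 40207*(-⅑) = (I*√82)*(1/43391) - 40207/9 = I*√82/43391 - 40207/9 = -40207/9 + I*√82/43391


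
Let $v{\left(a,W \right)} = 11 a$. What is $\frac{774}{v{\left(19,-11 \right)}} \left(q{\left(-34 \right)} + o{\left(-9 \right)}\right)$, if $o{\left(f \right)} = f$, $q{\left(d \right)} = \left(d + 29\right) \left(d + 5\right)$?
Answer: $\frac{105264}{209} \approx 503.66$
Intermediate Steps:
$q{\left(d \right)} = \left(5 + d\right) \left(29 + d\right)$ ($q{\left(d \right)} = \left(29 + d\right) \left(5 + d\right) = \left(5 + d\right) \left(29 + d\right)$)
$\frac{774}{v{\left(19,-11 \right)}} \left(q{\left(-34 \right)} + o{\left(-9 \right)}\right) = \frac{774}{11 \cdot 19} \left(\left(145 + \left(-34\right)^{2} + 34 \left(-34\right)\right) - 9\right) = \frac{774}{209} \left(\left(145 + 1156 - 1156\right) - 9\right) = 774 \cdot \frac{1}{209} \left(145 - 9\right) = \frac{774}{209} \cdot 136 = \frac{105264}{209}$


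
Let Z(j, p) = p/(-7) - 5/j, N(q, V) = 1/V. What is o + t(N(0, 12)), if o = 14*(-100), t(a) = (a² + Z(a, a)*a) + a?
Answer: -78675/56 ≈ -1404.9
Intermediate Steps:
Z(j, p) = -5/j - p/7 (Z(j, p) = p*(-⅐) - 5/j = -p/7 - 5/j = -5/j - p/7)
t(a) = a + a² + a*(-5/a - a/7) (t(a) = (a² + (-5/a - a/7)*a) + a = (a² + a*(-5/a - a/7)) + a = a + a² + a*(-5/a - a/7))
o = -1400
o + t(N(0, 12)) = -1400 + (-5 + (⅐)*(7 + 6/12)/12) = -1400 + (-5 + (⅐)*(1/12)*(7 + 6*(1/12))) = -1400 + (-5 + (⅐)*(1/12)*(7 + ½)) = -1400 + (-5 + (⅐)*(1/12)*(15/2)) = -1400 + (-5 + 5/56) = -1400 - 275/56 = -78675/56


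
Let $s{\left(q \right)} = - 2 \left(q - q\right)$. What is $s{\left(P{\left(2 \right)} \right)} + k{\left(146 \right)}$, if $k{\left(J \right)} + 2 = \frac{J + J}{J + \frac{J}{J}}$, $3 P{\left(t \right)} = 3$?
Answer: $- \frac{2}{147} \approx -0.013605$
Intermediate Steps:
$P{\left(t \right)} = 1$ ($P{\left(t \right)} = \frac{1}{3} \cdot 3 = 1$)
$k{\left(J \right)} = -2 + \frac{2 J}{1 + J}$ ($k{\left(J \right)} = -2 + \frac{J + J}{J + \frac{J}{J}} = -2 + \frac{2 J}{J + 1} = -2 + \frac{2 J}{1 + J}$)
$s{\left(q \right)} = 0$ ($s{\left(q \right)} = \left(-2\right) 0 = 0$)
$s{\left(P{\left(2 \right)} \right)} + k{\left(146 \right)} = 0 - \frac{2}{1 + 146} = 0 - \frac{2}{147} = - \frac{2}{147}$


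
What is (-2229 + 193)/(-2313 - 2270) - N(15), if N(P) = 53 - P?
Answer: -172118/4583 ≈ -37.556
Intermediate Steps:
(-2229 + 193)/(-2313 - 2270) - N(15) = (-2229 + 193)/(-2313 - 2270) - (53 - 1*15) = -2036/(-4583) - (53 - 15) = -2036*(-1/4583) - 1*38 = 2036/4583 - 38 = -172118/4583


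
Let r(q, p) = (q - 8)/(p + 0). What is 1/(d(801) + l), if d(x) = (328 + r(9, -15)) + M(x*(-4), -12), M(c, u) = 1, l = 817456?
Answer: 15/12266774 ≈ 1.2228e-6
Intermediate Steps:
r(q, p) = (-8 + q)/p
d(x) = 4934/15 (d(x) = (328 + (-8 + 9)/(-15)) + 1 = (328 - 1/15*1) + 1 = (328 - 1/15) + 1 = 4919/15 + 1 = 4934/15)
1/(d(801) + l) = 1/(4934/15 + 817456) = 1/(12266774/15) = 15/12266774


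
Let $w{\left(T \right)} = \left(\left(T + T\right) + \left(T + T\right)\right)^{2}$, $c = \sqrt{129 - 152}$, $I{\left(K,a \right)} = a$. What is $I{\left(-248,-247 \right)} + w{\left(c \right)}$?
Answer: $-615$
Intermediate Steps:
$c = i \sqrt{23}$ ($c = \sqrt{-23} = i \sqrt{23} \approx 4.7958 i$)
$w{\left(T \right)} = 16 T^{2}$ ($w{\left(T \right)} = \left(2 T + 2 T\right)^{2} = \left(4 T\right)^{2} = 16 T^{2}$)
$I{\left(-248,-247 \right)} + w{\left(c \right)} = -247 + 16 \left(i \sqrt{23}\right)^{2} = -247 + 16 \left(-23\right) = -247 - 368 = -615$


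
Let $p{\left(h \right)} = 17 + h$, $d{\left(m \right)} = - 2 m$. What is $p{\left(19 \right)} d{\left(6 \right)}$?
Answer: $-432$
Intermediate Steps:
$p{\left(19 \right)} d{\left(6 \right)} = \left(17 + 19\right) \left(\left(-2\right) 6\right) = 36 \left(-12\right) = -432$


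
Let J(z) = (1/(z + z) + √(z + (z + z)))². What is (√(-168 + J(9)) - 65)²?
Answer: (1170 - I*√(54432 - (1 + 54*√3)²))²/324 ≈ 4084.6 - 1540.5*I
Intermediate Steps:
J(z) = (1/(2*z) + √3*√z)² (J(z) = (1/(2*z) + √(z + 2*z))² = (1/(2*z) + √(3*z))² = (1/(2*z) + √3*√z)²)
(√(-168 + J(9)) - 65)² = (√(-168 + (¼)*(1 + 2*√3*9^(3/2))²/9²) - 65)² = (√(-168 + (¼)*(1/81)*(1 + 2*√3*27)²) - 65)² = (√(-168 + (¼)*(1/81)*(1 + 54*√3)²) - 65)² = (√(-168 + (1 + 54*√3)²/324) - 65)² = (-65 + √(-168 + (1 + 54*√3)²/324))²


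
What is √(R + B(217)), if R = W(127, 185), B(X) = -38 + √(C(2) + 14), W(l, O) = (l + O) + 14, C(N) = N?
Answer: 2*√73 ≈ 17.088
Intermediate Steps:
W(l, O) = 14 + O + l (W(l, O) = (O + l) + 14 = 14 + O + l)
B(X) = -34 (B(X) = -38 + √(2 + 14) = -38 + √16 = -38 + 4 = -34)
R = 326 (R = 14 + 185 + 127 = 326)
√(R + B(217)) = √(326 - 34) = √292 = 2*√73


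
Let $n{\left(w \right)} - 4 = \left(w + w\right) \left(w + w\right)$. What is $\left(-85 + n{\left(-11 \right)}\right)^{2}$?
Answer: $162409$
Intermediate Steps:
$n{\left(w \right)} = 4 + 4 w^{2}$ ($n{\left(w \right)} = 4 + \left(w + w\right) \left(w + w\right) = 4 + 2 w 2 w = 4 + 4 w^{2}$)
$\left(-85 + n{\left(-11 \right)}\right)^{2} = \left(-85 + \left(4 + 4 \left(-11\right)^{2}\right)\right)^{2} = \left(-85 + \left(4 + 4 \cdot 121\right)\right)^{2} = \left(-85 + \left(4 + 484\right)\right)^{2} = \left(-85 + 488\right)^{2} = 403^{2} = 162409$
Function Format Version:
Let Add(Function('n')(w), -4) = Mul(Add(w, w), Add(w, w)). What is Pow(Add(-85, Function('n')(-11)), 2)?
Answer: 162409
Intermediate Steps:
Function('n')(w) = Add(4, Mul(4, Pow(w, 2))) (Function('n')(w) = Add(4, Mul(Add(w, w), Add(w, w))) = Add(4, Mul(Mul(2, w), Mul(2, w))) = Add(4, Mul(4, Pow(w, 2))))
Pow(Add(-85, Function('n')(-11)), 2) = Pow(Add(-85, Add(4, Mul(4, Pow(-11, 2)))), 2) = Pow(Add(-85, Add(4, Mul(4, 121))), 2) = Pow(Add(-85, Add(4, 484)), 2) = Pow(Add(-85, 488), 2) = Pow(403, 2) = 162409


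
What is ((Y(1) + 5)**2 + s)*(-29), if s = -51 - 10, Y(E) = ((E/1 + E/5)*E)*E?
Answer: 16356/25 ≈ 654.24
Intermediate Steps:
Y(E) = 6*E**3/5 (Y(E) = ((E*1 + E*(1/5))*E)*E = ((E + E/5)*E)*E = ((6*E/5)*E)*E = (6*E**2/5)*E = 6*E**3/5)
s = -61
((Y(1) + 5)**2 + s)*(-29) = (((6/5)*1**3 + 5)**2 - 61)*(-29) = (((6/5)*1 + 5)**2 - 61)*(-29) = ((6/5 + 5)**2 - 61)*(-29) = ((31/5)**2 - 61)*(-29) = (961/25 - 61)*(-29) = -564/25*(-29) = 16356/25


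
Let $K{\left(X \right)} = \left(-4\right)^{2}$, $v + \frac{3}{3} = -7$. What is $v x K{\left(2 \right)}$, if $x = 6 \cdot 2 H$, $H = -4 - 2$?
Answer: $9216$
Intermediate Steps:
$v = -8$ ($v = -1 - 7 = -8$)
$H = -6$
$x = -72$ ($x = 6 \cdot 2 \left(-6\right) = 12 \left(-6\right) = -72$)
$K{\left(X \right)} = 16$
$v x K{\left(2 \right)} = \left(-8\right) \left(-72\right) 16 = 576 \cdot 16 = 9216$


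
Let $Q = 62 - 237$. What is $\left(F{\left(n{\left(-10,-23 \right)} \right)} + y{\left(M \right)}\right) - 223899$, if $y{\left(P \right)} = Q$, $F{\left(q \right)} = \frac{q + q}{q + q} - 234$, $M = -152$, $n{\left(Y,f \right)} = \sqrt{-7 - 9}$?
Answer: $-224307$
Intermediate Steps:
$n{\left(Y,f \right)} = 4 i$ ($n{\left(Y,f \right)} = \sqrt{-16} = 4 i$)
$Q = -175$ ($Q = 62 - 237 = -175$)
$F{\left(q \right)} = -233$ ($F{\left(q \right)} = \frac{2 q}{2 q} - 234 = 2 q \frac{1}{2 q} - 234 = 1 - 234 = -233$)
$y{\left(P \right)} = -175$
$\left(F{\left(n{\left(-10,-23 \right)} \right)} + y{\left(M \right)}\right) - 223899 = \left(-233 - 175\right) - 223899 = -408 - 223899 = -224307$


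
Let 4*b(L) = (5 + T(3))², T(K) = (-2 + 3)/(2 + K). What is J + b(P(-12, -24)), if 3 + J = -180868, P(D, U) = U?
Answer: -4521606/25 ≈ -1.8086e+5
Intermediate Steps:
T(K) = 1/(2 + K)
J = -180871 (J = -3 - 180868 = -180871)
b(L) = 169/25 (b(L) = (5 + 1/(2 + 3))²/4 = (5 + 1/5)²/4 = (5 + ⅕)²/4 = (26/5)²/4 = (¼)*(676/25) = 169/25)
J + b(P(-12, -24)) = -180871 + 169/25 = -4521606/25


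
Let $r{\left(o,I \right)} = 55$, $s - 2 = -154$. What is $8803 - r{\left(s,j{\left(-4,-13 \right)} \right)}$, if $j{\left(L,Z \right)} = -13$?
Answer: $8748$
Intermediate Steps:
$s = -152$ ($s = 2 - 154 = -152$)
$8803 - r{\left(s,j{\left(-4,-13 \right)} \right)} = 8803 - 55 = 8748$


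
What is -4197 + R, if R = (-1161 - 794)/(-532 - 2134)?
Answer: -11187247/2666 ≈ -4196.3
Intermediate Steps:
R = 1955/2666 (R = -1955/(-2666) = -1955*(-1/2666) = 1955/2666 ≈ 0.73331)
-4197 + R = -4197 + 1955/2666 = -11187247/2666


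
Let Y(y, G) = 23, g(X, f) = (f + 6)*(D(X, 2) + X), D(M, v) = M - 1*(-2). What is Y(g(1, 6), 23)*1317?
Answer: 30291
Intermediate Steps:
D(M, v) = 2 + M (D(M, v) = M + 2 = 2 + M)
g(X, f) = (2 + 2*X)*(6 + f) (g(X, f) = (f + 6)*((2 + X) + X) = (6 + f)*(2 + 2*X) = (2 + 2*X)*(6 + f))
Y(g(1, 6), 23)*1317 = 23*1317 = 30291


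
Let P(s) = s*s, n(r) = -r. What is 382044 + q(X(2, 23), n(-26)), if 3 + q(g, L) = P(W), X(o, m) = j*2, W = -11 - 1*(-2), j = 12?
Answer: 382122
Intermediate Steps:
W = -9 (W = -11 + 2 = -9)
P(s) = s²
X(o, m) = 24 (X(o, m) = 12*2 = 24)
q(g, L) = 78 (q(g, L) = -3 + (-9)² = -3 + 81 = 78)
382044 + q(X(2, 23), n(-26)) = 382044 + 78 = 382122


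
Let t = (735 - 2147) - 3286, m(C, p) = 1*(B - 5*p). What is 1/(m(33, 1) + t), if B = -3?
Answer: -1/4706 ≈ -0.00021249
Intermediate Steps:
m(C, p) = -3 - 5*p (m(C, p) = 1*(-3 - 5*p) = -3 - 5*p)
t = -4698 (t = -1412 - 3286 = -4698)
1/(m(33, 1) + t) = 1/((-3 - 5*1) - 4698) = 1/((-3 - 5) - 4698) = 1/(-8 - 4698) = 1/(-4706) = -1/4706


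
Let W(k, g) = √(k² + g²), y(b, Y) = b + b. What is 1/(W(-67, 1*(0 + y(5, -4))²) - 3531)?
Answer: -3531/12453472 - √14489/12453472 ≈ -0.00029320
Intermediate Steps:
y(b, Y) = 2*b
W(k, g) = √(g² + k²)
1/(W(-67, 1*(0 + y(5, -4))²) - 3531) = 1/(√((1*(0 + 2*5)²)² + (-67)²) - 3531) = 1/(√((1*(0 + 10)²)² + 4489) - 3531) = 1/(√((1*10²)² + 4489) - 3531) = 1/(√((1*100)² + 4489) - 3531) = 1/(√(100² + 4489) - 3531) = 1/(√(10000 + 4489) - 3531) = 1/(√14489 - 3531) = 1/(-3531 + √14489)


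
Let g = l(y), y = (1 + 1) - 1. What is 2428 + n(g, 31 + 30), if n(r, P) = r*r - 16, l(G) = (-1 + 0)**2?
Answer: 2413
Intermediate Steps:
y = 1 (y = 2 - 1 = 1)
l(G) = 1 (l(G) = (-1)**2 = 1)
g = 1
n(r, P) = -16 + r**2 (n(r, P) = r**2 - 16 = -16 + r**2)
2428 + n(g, 31 + 30) = 2428 + (-16 + 1**2) = 2428 + (-16 + 1) = 2428 - 15 = 2413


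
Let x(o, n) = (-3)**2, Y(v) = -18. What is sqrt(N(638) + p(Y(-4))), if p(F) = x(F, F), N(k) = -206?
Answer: I*sqrt(197) ≈ 14.036*I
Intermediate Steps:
x(o, n) = 9
p(F) = 9
sqrt(N(638) + p(Y(-4))) = sqrt(-206 + 9) = sqrt(-197) = I*sqrt(197)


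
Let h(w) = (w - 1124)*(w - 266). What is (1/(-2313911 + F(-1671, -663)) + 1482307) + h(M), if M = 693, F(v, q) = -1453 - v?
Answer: 3003798211109/2313693 ≈ 1.2983e+6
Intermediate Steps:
h(w) = (-1124 + w)*(-266 + w)
(1/(-2313911 + F(-1671, -663)) + 1482307) + h(M) = (1/(-2313911 + (-1453 - 1*(-1671))) + 1482307) + (298984 + 693² - 1390*693) = (1/(-2313911 + (-1453 + 1671)) + 1482307) + (298984 + 480249 - 963270) = (1/(-2313911 + 218) + 1482307) - 184037 = (1/(-2313693) + 1482307) - 184037 = (-1/2313693 + 1482307) - 184037 = 3429603329750/2313693 - 184037 = 3003798211109/2313693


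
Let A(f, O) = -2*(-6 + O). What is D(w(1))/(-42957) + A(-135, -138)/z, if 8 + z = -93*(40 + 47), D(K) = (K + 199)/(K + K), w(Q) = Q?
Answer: -13181516/347908743 ≈ -0.037888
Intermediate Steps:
A(f, O) = 12 - 2*O
D(K) = (199 + K)/(2*K) (D(K) = (199 + K)/((2*K)) = (199 + K)*(1/(2*K)) = (199 + K)/(2*K))
z = -8099 (z = -8 - 93*(40 + 47) = -8 - 93*87 = -8 - 8091 = -8099)
D(w(1))/(-42957) + A(-135, -138)/z = ((½)*(199 + 1)/1)/(-42957) + (12 - 2*(-138))/(-8099) = ((½)*1*200)*(-1/42957) + (12 + 276)*(-1/8099) = 100*(-1/42957) + 288*(-1/8099) = -100/42957 - 288/8099 = -13181516/347908743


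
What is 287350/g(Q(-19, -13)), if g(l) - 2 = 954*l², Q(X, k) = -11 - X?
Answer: 143675/30529 ≈ 4.7062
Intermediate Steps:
g(l) = 2 + 954*l²
287350/g(Q(-19, -13)) = 287350/(2 + 954*(-11 - 1*(-19))²) = 287350/(2 + 954*(-11 + 19)²) = 287350/(2 + 954*8²) = 287350/(2 + 954*64) = 287350/(2 + 61056) = 287350/61058 = 287350*(1/61058) = 143675/30529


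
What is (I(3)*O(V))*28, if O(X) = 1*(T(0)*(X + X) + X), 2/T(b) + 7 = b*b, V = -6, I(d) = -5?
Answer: 360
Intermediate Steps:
T(b) = 2/(-7 + b²) (T(b) = 2/(-7 + b*b) = 2/(-7 + b²))
O(X) = 3*X/7 (O(X) = 1*((2/(-7 + 0²))*(X + X) + X) = 1*((2/(-7 + 0))*(2*X) + X) = 1*((2/(-7))*(2*X) + X) = 1*((2*(-⅐))*(2*X) + X) = 1*(-4*X/7 + X) = 1*(3*X/7) = 3*X/7)
(I(3)*O(V))*28 = -15*(-6)/7*28 = -5*(-18/7)*28 = (90/7)*28 = 360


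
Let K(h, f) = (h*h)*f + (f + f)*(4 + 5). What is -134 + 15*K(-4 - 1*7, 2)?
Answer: 4036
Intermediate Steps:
K(h, f) = 18*f + f*h**2 (K(h, f) = h**2*f + (2*f)*9 = f*h**2 + 18*f = 18*f + f*h**2)
-134 + 15*K(-4 - 1*7, 2) = -134 + 15*(2*(18 + (-4 - 1*7)**2)) = -134 + 15*(2*(18 + (-4 - 7)**2)) = -134 + 15*(2*(18 + (-11)**2)) = -134 + 15*(2*(18 + 121)) = -134 + 15*(2*139) = -134 + 15*278 = -134 + 4170 = 4036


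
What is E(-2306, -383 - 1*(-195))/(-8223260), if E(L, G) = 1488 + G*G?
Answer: -9208/2055815 ≈ -0.0044790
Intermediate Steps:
E(L, G) = 1488 + G**2
E(-2306, -383 - 1*(-195))/(-8223260) = (1488 + (-383 - 1*(-195))**2)/(-8223260) = (1488 + (-383 + 195)**2)*(-1/8223260) = (1488 + (-188)**2)*(-1/8223260) = (1488 + 35344)*(-1/8223260) = 36832*(-1/8223260) = -9208/2055815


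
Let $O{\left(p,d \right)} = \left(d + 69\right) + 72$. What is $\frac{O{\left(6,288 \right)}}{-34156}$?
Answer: $- \frac{429}{34156} \approx -0.01256$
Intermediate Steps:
$O{\left(p,d \right)} = 141 + d$ ($O{\left(p,d \right)} = \left(69 + d\right) + 72 = 141 + d$)
$\frac{O{\left(6,288 \right)}}{-34156} = \frac{141 + 288}{-34156} = 429 \left(- \frac{1}{34156}\right) = - \frac{429}{34156}$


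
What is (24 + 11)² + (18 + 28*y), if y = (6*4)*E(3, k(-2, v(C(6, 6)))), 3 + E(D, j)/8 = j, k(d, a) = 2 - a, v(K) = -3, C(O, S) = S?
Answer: 11995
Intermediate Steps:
E(D, j) = -24 + 8*j
y = 384 (y = (6*4)*(-24 + 8*(2 - 1*(-3))) = 24*(-24 + 8*(2 + 3)) = 24*(-24 + 8*5) = 24*(-24 + 40) = 24*16 = 384)
(24 + 11)² + (18 + 28*y) = (24 + 11)² + (18 + 28*384) = 35² + (18 + 10752) = 1225 + 10770 = 11995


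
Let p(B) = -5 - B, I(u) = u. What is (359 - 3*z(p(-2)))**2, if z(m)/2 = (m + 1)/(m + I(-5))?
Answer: 511225/4 ≈ 1.2781e+5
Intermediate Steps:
z(m) = 2*(1 + m)/(-5 + m) (z(m) = 2*((m + 1)/(m - 5)) = 2*((1 + m)/(-5 + m)) = 2*(1 + m)/(-5 + m))
(359 - 3*z(p(-2)))**2 = (359 - 6*(1 + (-5 - 1*(-2)))/(-5 + (-5 - 1*(-2))))**2 = (359 - 6*(1 + (-5 + 2))/(-5 + (-5 + 2)))**2 = (359 - 6*(1 - 3)/(-5 - 3))**2 = (359 - 6*(-2)/(-8))**2 = (359 - 6*(-1)*(-2)/8)**2 = (359 - 3*1/2)**2 = (359 - 3/2)**2 = (715/2)**2 = 511225/4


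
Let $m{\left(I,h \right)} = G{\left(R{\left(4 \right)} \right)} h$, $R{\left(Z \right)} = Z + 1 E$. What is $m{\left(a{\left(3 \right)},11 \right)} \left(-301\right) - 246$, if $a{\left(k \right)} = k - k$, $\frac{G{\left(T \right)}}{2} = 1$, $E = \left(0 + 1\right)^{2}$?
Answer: $-6868$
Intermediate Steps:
$E = 1$ ($E = 1^{2} = 1$)
$R{\left(Z \right)} = 1 + Z$ ($R{\left(Z \right)} = Z + 1 \cdot 1 = Z + 1 = 1 + Z$)
$G{\left(T \right)} = 2$ ($G{\left(T \right)} = 2 \cdot 1 = 2$)
$a{\left(k \right)} = 0$
$m{\left(I,h \right)} = 2 h$
$m{\left(a{\left(3 \right)},11 \right)} \left(-301\right) - 246 = 2 \cdot 11 \left(-301\right) - 246 = 22 \left(-301\right) - 246 = -6622 - 246 = -6868$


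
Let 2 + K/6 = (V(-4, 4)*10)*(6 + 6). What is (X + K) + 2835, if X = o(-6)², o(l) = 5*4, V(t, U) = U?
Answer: 6103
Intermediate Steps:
o(l) = 20
X = 400 (X = 20² = 400)
K = 2868 (K = -12 + 6*((4*10)*(6 + 6)) = -12 + 6*(40*12) = -12 + 6*480 = -12 + 2880 = 2868)
(X + K) + 2835 = (400 + 2868) + 2835 = 3268 + 2835 = 6103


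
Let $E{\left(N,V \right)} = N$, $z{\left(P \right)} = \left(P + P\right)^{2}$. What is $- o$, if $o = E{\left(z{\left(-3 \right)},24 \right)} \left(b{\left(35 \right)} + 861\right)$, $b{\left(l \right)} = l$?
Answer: $-32256$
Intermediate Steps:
$z{\left(P \right)} = 4 P^{2}$ ($z{\left(P \right)} = \left(2 P\right)^{2} = 4 P^{2}$)
$o = 32256$ ($o = 4 \left(-3\right)^{2} \left(35 + 861\right) = 4 \cdot 9 \cdot 896 = 36 \cdot 896 = 32256$)
$- o = \left(-1\right) 32256 = -32256$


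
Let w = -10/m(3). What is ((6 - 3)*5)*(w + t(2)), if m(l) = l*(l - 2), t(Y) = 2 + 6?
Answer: 70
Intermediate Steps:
t(Y) = 8
m(l) = l*(-2 + l)
w = -10/3 (w = -10*1/(3*(-2 + 3)) = -10/(3*1) = -10/3 ≈ -3.3333)
((6 - 3)*5)*(w + t(2)) = ((6 - 3)*5)*(-10/3 + 8) = (3*5)*(14/3) = 15*(14/3) = 70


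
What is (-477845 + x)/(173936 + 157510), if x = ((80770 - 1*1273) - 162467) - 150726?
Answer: -711541/331446 ≈ -2.1468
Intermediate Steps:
x = -233696 (x = ((80770 - 1273) - 162467) - 150726 = (79497 - 162467) - 150726 = -82970 - 150726 = -233696)
(-477845 + x)/(173936 + 157510) = (-477845 - 233696)/(173936 + 157510) = -711541/331446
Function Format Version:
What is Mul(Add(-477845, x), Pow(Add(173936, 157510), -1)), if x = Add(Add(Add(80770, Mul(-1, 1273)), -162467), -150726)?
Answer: Rational(-711541, 331446) ≈ -2.1468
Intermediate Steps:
x = -233696 (x = Add(Add(Add(80770, -1273), -162467), -150726) = Add(Add(79497, -162467), -150726) = Add(-82970, -150726) = -233696)
Mul(Add(-477845, x), Pow(Add(173936, 157510), -1)) = Mul(Add(-477845, -233696), Pow(Add(173936, 157510), -1)) = Mul(-711541, Pow(331446, -1)) = Mul(-711541, Rational(1, 331446)) = Rational(-711541, 331446)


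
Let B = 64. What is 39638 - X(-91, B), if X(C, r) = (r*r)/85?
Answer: 3365134/85 ≈ 39590.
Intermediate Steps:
X(C, r) = r²/85 (X(C, r) = r²*(1/85) = r²/85)
39638 - X(-91, B) = 39638 - 64²/85 = 39638 - 4096/85 = 3365134/85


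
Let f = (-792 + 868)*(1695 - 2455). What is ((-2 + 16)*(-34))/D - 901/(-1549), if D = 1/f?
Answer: 42587835141/1549 ≈ 2.7494e+7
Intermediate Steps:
f = -57760 (f = 76*(-760) = -57760)
D = -1/57760 (D = 1/(-57760) = -1/57760 ≈ -1.7313e-5)
((-2 + 16)*(-34))/D - 901/(-1549) = ((-2 + 16)*(-34))/(-1/57760) - 901/(-1549) = (14*(-34))*(-57760) - 901*(-1/1549) = -476*(-57760) + 901/1549 = 27493760 + 901/1549 = 42587835141/1549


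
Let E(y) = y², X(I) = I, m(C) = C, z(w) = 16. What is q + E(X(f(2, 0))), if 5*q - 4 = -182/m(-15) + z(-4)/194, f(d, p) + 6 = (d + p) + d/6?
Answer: 364207/21825 ≈ 16.688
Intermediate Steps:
f(d, p) = -6 + p + 7*d/6 (f(d, p) = -6 + ((d + p) + d/6) = -6 + (p + 7*d/6) = -6 + p + 7*d/6)
q = 23594/7275 (q = ⅘ + (-182/(-15) + 16/194)/5 = ⅘ + (-182*(-1/15) + 16*(1/194))/5 = ⅘ + (182/15 + 8/97)/5 = ⅘ + (⅕)*(17774/1455) = ⅘ + 17774/7275 = 23594/7275 ≈ 3.2432)
q + E(X(f(2, 0))) = 23594/7275 + (-6 + 0 + (7/6)*2)² = 23594/7275 + (-6 + 0 + 7/3)² = 23594/7275 + (-11/3)² = 23594/7275 + 121/9 = 364207/21825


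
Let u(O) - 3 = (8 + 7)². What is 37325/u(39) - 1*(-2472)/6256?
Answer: 14629301/89148 ≈ 164.10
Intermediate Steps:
u(O) = 228 (u(O) = 3 + (8 + 7)² = 3 + 15² = 3 + 225 = 228)
37325/u(39) - 1*(-2472)/6256 = 37325/228 - 1*(-2472)/6256 = 37325*(1/228) + 2472*(1/6256) = 37325/228 + 309/782 = 14629301/89148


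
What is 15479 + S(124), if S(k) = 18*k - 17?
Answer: 17694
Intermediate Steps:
S(k) = -17 + 18*k
15479 + S(124) = 15479 + (-17 + 18*124) = 15479 + (-17 + 2232) = 15479 + 2215 = 17694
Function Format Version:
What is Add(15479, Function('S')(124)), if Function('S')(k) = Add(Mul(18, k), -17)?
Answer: 17694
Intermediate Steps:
Function('S')(k) = Add(-17, Mul(18, k))
Add(15479, Function('S')(124)) = Add(15479, Add(-17, Mul(18, 124))) = Add(15479, Add(-17, 2232)) = Add(15479, 2215) = 17694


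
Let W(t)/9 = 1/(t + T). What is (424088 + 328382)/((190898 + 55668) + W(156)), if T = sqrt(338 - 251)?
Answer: 1499667778311620/491404537399351 + 2257410*sqrt(87)/491404537399351 ≈ 3.0518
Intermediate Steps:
T = sqrt(87) ≈ 9.3274
W(t) = 9/(t + sqrt(87))
(424088 + 328382)/((190898 + 55668) + W(156)) = (424088 + 328382)/((190898 + 55668) + 9/(156 + sqrt(87))) = 752470/(246566 + 9/(156 + sqrt(87)))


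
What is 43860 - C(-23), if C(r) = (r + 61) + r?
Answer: 43845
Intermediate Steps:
C(r) = 61 + 2*r (C(r) = (61 + r) + r = 61 + 2*r)
43860 - C(-23) = 43860 - (61 + 2*(-23)) = 43860 - (61 - 46) = 43860 - 1*15 = 43860 - 15 = 43845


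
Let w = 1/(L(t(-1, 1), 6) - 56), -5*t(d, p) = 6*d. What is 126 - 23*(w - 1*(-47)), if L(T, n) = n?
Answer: -47727/50 ≈ -954.54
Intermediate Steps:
t(d, p) = -6*d/5
w = -1/50 (w = 1/(6 - 56) = 1/(-50) = -1/50 ≈ -0.020000)
126 - 23*(w - 1*(-47)) = 126 - 23*(-1/50 - 1*(-47)) = 126 - 23*(-1/50 + 47) = 126 - 23*2349/50 = 126 - 54027/50 = -47727/50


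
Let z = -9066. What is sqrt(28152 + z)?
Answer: sqrt(19086) ≈ 138.15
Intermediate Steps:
sqrt(28152 + z) = sqrt(28152 - 9066) = sqrt(19086)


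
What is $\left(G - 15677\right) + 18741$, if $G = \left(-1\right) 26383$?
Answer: $-23319$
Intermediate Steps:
$G = -26383$
$\left(G - 15677\right) + 18741 = \left(-26383 - 15677\right) + 18741 = -42060 + 18741 = -23319$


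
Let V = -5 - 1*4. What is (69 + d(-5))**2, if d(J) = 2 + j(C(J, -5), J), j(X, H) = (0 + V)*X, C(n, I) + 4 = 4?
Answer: 5041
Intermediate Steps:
C(n, I) = 0 (C(n, I) = -4 + 4 = 0)
V = -9 (V = -5 - 4 = -9)
j(X, H) = -9*X (j(X, H) = (0 - 9)*X = -9*X)
d(J) = 2 (d(J) = 2 - 9*0 = 2 + 0 = 2)
(69 + d(-5))**2 = (69 + 2)**2 = 71**2 = 5041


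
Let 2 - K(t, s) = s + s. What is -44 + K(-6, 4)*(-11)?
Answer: 22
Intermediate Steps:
K(t, s) = 2 - 2*s (K(t, s) = 2 - (s + s) = 2 - 2*s)
-44 + K(-6, 4)*(-11) = -44 + (2 - 2*4)*(-11) = -44 + (2 - 8)*(-11) = -44 - 6*(-11) = -44 + 66 = 22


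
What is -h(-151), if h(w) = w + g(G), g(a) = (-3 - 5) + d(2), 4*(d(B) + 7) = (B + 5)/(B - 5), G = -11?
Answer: 1999/12 ≈ 166.58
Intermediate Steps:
d(B) = -7 + (5 + B)/(4*(-5 + B)) (d(B) = -7 + ((B + 5)/(B - 5))/4 = -7 + ((5 + B)/(-5 + B))/4 = -7 + (5 + B)/(4*(-5 + B)))
g(a) = -187/12 (g(a) = (-3 - 5) + (145 - 27*2)/(4*(-5 + 2)) = -8 + (¼)*(145 - 54)/(-3) = -8 + (¼)*(-⅓)*91 = -8 - 91/12 = -187/12)
h(w) = -187/12 + w (h(w) = w - 187/12 = -187/12 + w)
-h(-151) = -(-187/12 - 151) = -1*(-1999/12) = 1999/12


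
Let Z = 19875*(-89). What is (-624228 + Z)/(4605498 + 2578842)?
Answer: -797701/2394780 ≈ -0.33310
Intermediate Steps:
Z = -1768875
(-624228 + Z)/(4605498 + 2578842) = (-624228 - 1768875)/(4605498 + 2578842) = -2393103/7184340 = -2393103*1/7184340 = -797701/2394780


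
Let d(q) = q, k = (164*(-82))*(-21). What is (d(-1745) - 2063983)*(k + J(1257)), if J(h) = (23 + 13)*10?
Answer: -584121775104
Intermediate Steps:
k = 282408 (k = -13448*(-21) = 282408)
J(h) = 360 (J(h) = 36*10 = 360)
(d(-1745) - 2063983)*(k + J(1257)) = (-1745 - 2063983)*(282408 + 360) = -2065728*282768 = -584121775104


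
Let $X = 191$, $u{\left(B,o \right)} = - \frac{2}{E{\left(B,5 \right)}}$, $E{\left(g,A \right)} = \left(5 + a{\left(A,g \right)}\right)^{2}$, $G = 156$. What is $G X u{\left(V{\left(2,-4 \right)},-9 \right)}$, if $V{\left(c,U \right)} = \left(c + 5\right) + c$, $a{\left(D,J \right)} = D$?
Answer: $- \frac{14898}{25} \approx -595.92$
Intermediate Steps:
$V{\left(c,U \right)} = 5 + 2 c$ ($V{\left(c,U \right)} = \left(5 + c\right) + c = 5 + 2 c$)
$E{\left(g,A \right)} = \left(5 + A\right)^{2}$
$u{\left(B,o \right)} = - \frac{1}{50}$ ($u{\left(B,o \right)} = - \frac{2}{\left(5 + 5\right)^{2}} = - \frac{2}{10^{2}} = - \frac{2}{100} = \left(-2\right) \frac{1}{100} = - \frac{1}{50}$)
$G X u{\left(V{\left(2,-4 \right)},-9 \right)} = 156 \cdot 191 \left(- \frac{1}{50}\right) = 29796 \left(- \frac{1}{50}\right) = - \frac{14898}{25}$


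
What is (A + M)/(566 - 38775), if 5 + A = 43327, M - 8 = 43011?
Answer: -86341/38209 ≈ -2.2597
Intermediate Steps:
M = 43019 (M = 8 + 43011 = 43019)
A = 43322 (A = -5 + 43327 = 43322)
(A + M)/(566 - 38775) = (43322 + 43019)/(566 - 38775) = 86341/(-38209) = 86341*(-1/38209) = -86341/38209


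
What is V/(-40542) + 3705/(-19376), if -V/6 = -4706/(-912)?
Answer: -1421278079/7462647024 ≈ -0.19045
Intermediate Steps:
V = -2353/76 (V = -(-28236)/(-912) = -(-28236)*(-1)/912 = -6*2353/456 = -2353/76 ≈ -30.961)
V/(-40542) + 3705/(-19376) = -2353/76/(-40542) + 3705/(-19376) = -2353/76*(-1/40542) + 3705*(-1/19376) = 2353/3081192 - 3705/19376 = -1421278079/7462647024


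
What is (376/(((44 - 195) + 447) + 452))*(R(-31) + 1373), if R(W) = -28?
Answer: 126430/187 ≈ 676.10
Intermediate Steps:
(376/(((44 - 195) + 447) + 452))*(R(-31) + 1373) = (376/(((44 - 195) + 447) + 452))*(-28 + 1373) = (376/((-151 + 447) + 452))*1345 = (376/(296 + 452))*1345 = (376/748)*1345 = (376*(1/748))*1345 = (94/187)*1345 = 126430/187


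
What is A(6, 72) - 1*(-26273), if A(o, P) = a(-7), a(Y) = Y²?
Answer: 26322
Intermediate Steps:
A(o, P) = 49 (A(o, P) = (-7)² = 49)
A(6, 72) - 1*(-26273) = 49 - 1*(-26273) = 49 + 26273 = 26322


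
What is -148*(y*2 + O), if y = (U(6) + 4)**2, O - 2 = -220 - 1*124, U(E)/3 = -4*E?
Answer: -1318088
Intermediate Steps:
U(E) = -12*E (U(E) = 3*(-4*E) = -12*E)
O = -342 (O = 2 + (-220 - 1*124) = 2 + (-220 - 124) = 2 - 344 = -342)
y = 4624 (y = (-12*6 + 4)**2 = (-72 + 4)**2 = (-68)**2 = 4624)
-148*(y*2 + O) = -148*(4624*2 - 342) = -148*(9248 - 342) = -148*8906 = -1318088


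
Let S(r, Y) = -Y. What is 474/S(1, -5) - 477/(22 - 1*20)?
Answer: -1437/10 ≈ -143.70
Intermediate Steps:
474/S(1, -5) - 477/(22 - 1*20) = 474/((-1*(-5))) - 477/(22 - 1*20) = 474/5 - 477/(22 - 20) = 474*(⅕) - 477/2 = 474/5 - 477*½ = 474/5 - 477/2 = -1437/10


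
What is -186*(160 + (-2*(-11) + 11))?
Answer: -35898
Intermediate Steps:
-186*(160 + (-2*(-11) + 11)) = -186*(160 + (22 + 11)) = -186*(160 + 33) = -186*193 = -35898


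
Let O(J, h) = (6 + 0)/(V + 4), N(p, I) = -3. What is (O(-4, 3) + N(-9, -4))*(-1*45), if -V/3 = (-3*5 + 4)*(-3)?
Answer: 2619/19 ≈ 137.84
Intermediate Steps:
V = -99 (V = -3*(-3*5 + 4)*(-3) = -3*(-15 + 4)*(-3) = -(-33)*(-3) = -3*33 = -99)
O(J, h) = -6/95 (O(J, h) = (6 + 0)/(-99 + 4) = 6/(-95) = 6*(-1/95) = -6/95)
(O(-4, 3) + N(-9, -4))*(-1*45) = (-6/95 - 3)*(-1*45) = -291/95*(-45) = 2619/19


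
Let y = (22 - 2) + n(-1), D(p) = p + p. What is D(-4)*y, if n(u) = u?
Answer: -152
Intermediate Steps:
D(p) = 2*p
y = 19 (y = (22 - 2) - 1 = 20 - 1 = 19)
D(-4)*y = (2*(-4))*19 = -8*19 = -152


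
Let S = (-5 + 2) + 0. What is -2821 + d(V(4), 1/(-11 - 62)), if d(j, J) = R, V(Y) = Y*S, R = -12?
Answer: -2833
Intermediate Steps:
S = -3 (S = -3 + 0 = -3)
V(Y) = -3*Y (V(Y) = Y*(-3) = -3*Y)
d(j, J) = -12
-2821 + d(V(4), 1/(-11 - 62)) = -2821 - 12 = -2833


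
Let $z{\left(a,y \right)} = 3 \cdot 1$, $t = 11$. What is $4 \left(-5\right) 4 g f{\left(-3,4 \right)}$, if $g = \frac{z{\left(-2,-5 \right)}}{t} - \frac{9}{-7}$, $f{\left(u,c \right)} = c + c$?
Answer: $- \frac{76800}{77} \approx -997.4$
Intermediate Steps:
$f{\left(u,c \right)} = 2 c$
$z{\left(a,y \right)} = 3$
$g = \frac{120}{77}$ ($g = \frac{3}{11} - \frac{9}{-7} = 3 \cdot \frac{1}{11} - - \frac{9}{7} = \frac{3}{11} + \frac{9}{7} = \frac{120}{77} \approx 1.5584$)
$4 \left(-5\right) 4 g f{\left(-3,4 \right)} = 4 \left(-5\right) 4 \cdot \frac{120}{77} \cdot 2 \cdot 4 = \left(-20\right) 4 \cdot \frac{120}{77} \cdot 8 = \left(-80\right) \frac{120}{77} \cdot 8 = \left(- \frac{9600}{77}\right) 8 = - \frac{76800}{77}$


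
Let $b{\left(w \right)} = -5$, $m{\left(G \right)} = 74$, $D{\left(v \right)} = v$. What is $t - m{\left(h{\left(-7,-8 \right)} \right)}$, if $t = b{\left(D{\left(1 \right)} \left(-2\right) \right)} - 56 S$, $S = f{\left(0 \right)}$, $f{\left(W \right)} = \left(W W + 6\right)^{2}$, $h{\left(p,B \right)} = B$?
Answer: $-2095$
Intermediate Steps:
$f{\left(W \right)} = \left(6 + W^{2}\right)^{2}$ ($f{\left(W \right)} = \left(W^{2} + 6\right)^{2} = \left(6 + W^{2}\right)^{2}$)
$S = 36$ ($S = \left(6 + 0^{2}\right)^{2} = \left(6 + 0\right)^{2} = 6^{2} = 36$)
$t = -2021$ ($t = -5 - 2016 = -2021$)
$t - m{\left(h{\left(-7,-8 \right)} \right)} = -2021 - 74 = -2095$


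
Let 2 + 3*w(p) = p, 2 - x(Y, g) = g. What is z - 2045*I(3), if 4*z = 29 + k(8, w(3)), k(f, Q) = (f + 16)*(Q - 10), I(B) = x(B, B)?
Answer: 7977/4 ≈ 1994.3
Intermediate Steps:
x(Y, g) = 2 - g
w(p) = -⅔ + p/3
I(B) = 2 - B
k(f, Q) = (-10 + Q)*(16 + f) (k(f, Q) = (16 + f)*(-10 + Q) = (-10 + Q)*(16 + f))
z = -203/4 (z = (29 + (-160 - 10*8 + 16*(-⅔ + (⅓)*3) + (-⅔ + (⅓)*3)*8))/4 = (29 + (-160 - 80 + 16*(-⅔ + 1) + (-⅔ + 1)*8))/4 = (29 + (-160 - 80 + 16*(⅓) + (⅓)*8))/4 = (29 + (-160 - 80 + 16/3 + 8/3))/4 = (29 - 232)/4 = (¼)*(-203) = -203/4 ≈ -50.750)
z - 2045*I(3) = -203/4 - 2045*(2 - 1*3) = -203/4 - 2045*(2 - 3) = -203/4 - 2045*(-1) = -203/4 - 409*(-5) = -203/4 + 2045 = 7977/4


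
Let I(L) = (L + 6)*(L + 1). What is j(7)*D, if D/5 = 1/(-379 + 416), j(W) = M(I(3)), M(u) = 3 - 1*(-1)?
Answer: 20/37 ≈ 0.54054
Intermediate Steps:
I(L) = (1 + L)*(6 + L) (I(L) = (6 + L)*(1 + L) = (1 + L)*(6 + L))
M(u) = 4 (M(u) = 3 + 1 = 4)
j(W) = 4
D = 5/37 (D = 5/(-379 + 416) = 5/37 ≈ 0.13514)
j(7)*D = 4*(5/37) = 20/37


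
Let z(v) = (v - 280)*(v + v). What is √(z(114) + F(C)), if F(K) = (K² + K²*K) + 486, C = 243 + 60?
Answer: √27872574 ≈ 5279.4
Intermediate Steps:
z(v) = 2*v*(-280 + v) (z(v) = (-280 + v)*(2*v) = 2*v*(-280 + v))
C = 303
F(K) = 486 + K² + K³ (F(K) = (K² + K³) + 486 = 486 + K² + K³)
√(z(114) + F(C)) = √(2*114*(-280 + 114) + (486 + 303² + 303³)) = √(2*114*(-166) + (486 + 91809 + 27818127)) = √(-37848 + 27910422) = √27872574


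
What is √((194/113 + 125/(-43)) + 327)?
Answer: √7692331490/4859 ≈ 18.050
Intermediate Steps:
√((194/113 + 125/(-43)) + 327) = √((194*(1/113) + 125*(-1/43)) + 327) = √((194/113 - 125/43) + 327) = √(-5783/4859 + 327) = √(1583110/4859) = √7692331490/4859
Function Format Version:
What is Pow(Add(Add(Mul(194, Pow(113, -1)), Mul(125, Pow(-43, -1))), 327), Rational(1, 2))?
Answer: Mul(Rational(1, 4859), Pow(7692331490, Rational(1, 2))) ≈ 18.050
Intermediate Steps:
Pow(Add(Add(Mul(194, Pow(113, -1)), Mul(125, Pow(-43, -1))), 327), Rational(1, 2)) = Pow(Add(Add(Mul(194, Rational(1, 113)), Mul(125, Rational(-1, 43))), 327), Rational(1, 2)) = Pow(Add(Add(Rational(194, 113), Rational(-125, 43)), 327), Rational(1, 2)) = Pow(Add(Rational(-5783, 4859), 327), Rational(1, 2)) = Pow(Rational(1583110, 4859), Rational(1, 2)) = Mul(Rational(1, 4859), Pow(7692331490, Rational(1, 2)))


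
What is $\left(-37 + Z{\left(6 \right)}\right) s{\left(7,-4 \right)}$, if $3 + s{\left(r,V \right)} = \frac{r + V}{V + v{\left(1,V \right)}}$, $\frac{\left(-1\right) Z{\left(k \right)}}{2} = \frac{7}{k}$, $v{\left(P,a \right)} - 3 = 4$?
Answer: $\frac{236}{3} \approx 78.667$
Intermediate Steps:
$v{\left(P,a \right)} = 7$ ($v{\left(P,a \right)} = 3 + 4 = 7$)
$Z{\left(k \right)} = - \frac{14}{k}$ ($Z{\left(k \right)} = - 2 \frac{7}{k} = - \frac{14}{k}$)
$s{\left(r,V \right)} = -3 + \frac{V + r}{7 + V}$ ($s{\left(r,V \right)} = -3 + \frac{r + V}{V + 7} = -3 + \frac{V + r}{7 + V}$)
$\left(-37 + Z{\left(6 \right)}\right) s{\left(7,-4 \right)} = \left(-37 - \frac{14}{6}\right) \frac{-21 + 7 - -8}{7 - 4} = \left(-37 - \frac{7}{3}\right) \frac{-21 + 7 + 8}{3} = \left(-37 - \frac{7}{3}\right) \frac{1}{3} \left(-6\right) = \left(- \frac{118}{3}\right) \left(-2\right) = \frac{236}{3}$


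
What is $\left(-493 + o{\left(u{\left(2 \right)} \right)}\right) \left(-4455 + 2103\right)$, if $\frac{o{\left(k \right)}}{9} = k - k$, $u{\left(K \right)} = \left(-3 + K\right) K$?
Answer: $1159536$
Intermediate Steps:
$u{\left(K \right)} = K \left(-3 + K\right)$
$o{\left(k \right)} = 0$ ($o{\left(k \right)} = 9 \left(k - k\right) = 9 \cdot 0 = 0$)
$\left(-493 + o{\left(u{\left(2 \right)} \right)}\right) \left(-4455 + 2103\right) = \left(-493 + 0\right) \left(-4455 + 2103\right) = \left(-493\right) \left(-2352\right) = 1159536$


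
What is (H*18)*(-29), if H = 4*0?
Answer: 0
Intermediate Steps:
H = 0
(H*18)*(-29) = (0*18)*(-29) = 0*(-29) = 0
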